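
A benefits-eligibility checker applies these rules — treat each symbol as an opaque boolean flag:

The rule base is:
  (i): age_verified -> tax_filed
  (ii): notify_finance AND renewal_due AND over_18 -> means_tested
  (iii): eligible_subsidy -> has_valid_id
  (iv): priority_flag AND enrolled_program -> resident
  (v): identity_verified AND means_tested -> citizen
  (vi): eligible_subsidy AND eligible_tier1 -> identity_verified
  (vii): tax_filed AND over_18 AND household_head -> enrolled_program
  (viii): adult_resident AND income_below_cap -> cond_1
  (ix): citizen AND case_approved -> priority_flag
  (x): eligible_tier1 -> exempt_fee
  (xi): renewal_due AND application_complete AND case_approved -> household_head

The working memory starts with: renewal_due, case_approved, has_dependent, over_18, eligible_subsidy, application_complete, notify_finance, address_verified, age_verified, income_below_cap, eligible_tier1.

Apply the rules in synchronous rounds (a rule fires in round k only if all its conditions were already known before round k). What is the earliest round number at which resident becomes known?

4

Round 1 fires (i), (ii), (iii), (vi), (x), (xi), giving tax_filed, means_tested, has_valid_id, identity_verified, exempt_fee, household_head.
Round 2 fires (v), (vii), giving citizen, enrolled_program.
Round 3 fires (ix), giving priority_flag.
Round 4 fires (iv), giving resident.
resident first appears in round 4.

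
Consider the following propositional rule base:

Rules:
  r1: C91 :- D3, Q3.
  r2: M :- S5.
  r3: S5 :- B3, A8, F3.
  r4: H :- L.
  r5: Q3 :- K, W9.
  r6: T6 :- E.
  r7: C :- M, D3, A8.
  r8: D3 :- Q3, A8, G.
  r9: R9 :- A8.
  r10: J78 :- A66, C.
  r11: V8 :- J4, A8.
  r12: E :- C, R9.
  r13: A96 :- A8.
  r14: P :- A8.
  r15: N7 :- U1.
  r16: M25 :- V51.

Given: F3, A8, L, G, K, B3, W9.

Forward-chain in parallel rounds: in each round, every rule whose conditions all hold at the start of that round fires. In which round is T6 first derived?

[1] r3 [S5 :- B3, A8, F3.]; r4 [H :- L.]; r5 [Q3 :- K, W9.]; r9 [R9 :- A8.]; r13 [A96 :- A8.]; r14 [P :- A8.]. ⇒ new: S5, H, Q3, R9, A96, P.
[2] r2 [M :- S5.]; r8 [D3 :- Q3, A8, G.]. ⇒ new: M, D3.
[3] r1 [C91 :- D3, Q3.]; r7 [C :- M, D3, A8.]. ⇒ new: C91, C.
[4] r12 [E :- C, R9.]. ⇒ new: E.
[5] r6 [T6 :- E.]. ⇒ new: T6.
T6 first appears in round 5.

5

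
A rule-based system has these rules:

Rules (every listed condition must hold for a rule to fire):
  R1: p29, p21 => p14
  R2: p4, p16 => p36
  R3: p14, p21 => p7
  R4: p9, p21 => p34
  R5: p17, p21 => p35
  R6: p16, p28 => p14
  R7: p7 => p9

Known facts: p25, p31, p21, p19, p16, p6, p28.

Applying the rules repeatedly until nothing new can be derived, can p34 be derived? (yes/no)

Round 1: R6 [p16, p28 => p14]. Adds p14.
Round 2: R3 [p14, p21 => p7]. Adds p7.
Round 3: R7 [p7 => p9]. Adds p9.
Round 4: R4 [p9, p21 => p34]. Adds p34.
p34 appears in round 4, so it is derivable.

yes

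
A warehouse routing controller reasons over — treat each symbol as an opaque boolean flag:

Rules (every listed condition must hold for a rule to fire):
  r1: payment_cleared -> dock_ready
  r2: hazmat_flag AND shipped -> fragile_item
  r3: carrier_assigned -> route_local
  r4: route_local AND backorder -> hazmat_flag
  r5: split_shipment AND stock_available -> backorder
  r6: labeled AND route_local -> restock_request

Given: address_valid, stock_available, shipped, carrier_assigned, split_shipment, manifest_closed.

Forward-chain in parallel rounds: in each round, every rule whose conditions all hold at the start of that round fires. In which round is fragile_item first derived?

Round 1: r3 [carrier_assigned -> route_local]; r5 [split_shipment AND stock_available -> backorder]. New: route_local, backorder.
Round 2: r4 [route_local AND backorder -> hazmat_flag]. New: hazmat_flag.
Round 3: r2 [hazmat_flag AND shipped -> fragile_item]. New: fragile_item.
fragile_item first appears in round 3.

3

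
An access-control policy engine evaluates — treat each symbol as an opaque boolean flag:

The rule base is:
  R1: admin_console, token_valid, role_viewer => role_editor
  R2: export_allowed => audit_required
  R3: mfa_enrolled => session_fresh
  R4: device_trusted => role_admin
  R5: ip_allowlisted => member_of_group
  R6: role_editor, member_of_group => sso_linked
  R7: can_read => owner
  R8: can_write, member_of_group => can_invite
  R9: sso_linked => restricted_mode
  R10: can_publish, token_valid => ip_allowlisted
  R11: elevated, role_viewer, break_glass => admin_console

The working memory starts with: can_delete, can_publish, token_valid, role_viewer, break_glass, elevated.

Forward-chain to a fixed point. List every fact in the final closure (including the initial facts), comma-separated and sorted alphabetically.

Round 1: R10 [can_publish, token_valid => ip_allowlisted]; R11 [elevated, role_viewer, break_glass => admin_console]. Adds ip_allowlisted, admin_console.
Round 2: R1 [admin_console, token_valid, role_viewer => role_editor]; R5 [ip_allowlisted => member_of_group]. Adds role_editor, member_of_group.
Round 3: R6 [role_editor, member_of_group => sso_linked]. Adds sso_linked.
Round 4: R9 [sso_linked => restricted_mode]. Adds restricted_mode.

admin_console, break_glass, can_delete, can_publish, elevated, ip_allowlisted, member_of_group, restricted_mode, role_editor, role_viewer, sso_linked, token_valid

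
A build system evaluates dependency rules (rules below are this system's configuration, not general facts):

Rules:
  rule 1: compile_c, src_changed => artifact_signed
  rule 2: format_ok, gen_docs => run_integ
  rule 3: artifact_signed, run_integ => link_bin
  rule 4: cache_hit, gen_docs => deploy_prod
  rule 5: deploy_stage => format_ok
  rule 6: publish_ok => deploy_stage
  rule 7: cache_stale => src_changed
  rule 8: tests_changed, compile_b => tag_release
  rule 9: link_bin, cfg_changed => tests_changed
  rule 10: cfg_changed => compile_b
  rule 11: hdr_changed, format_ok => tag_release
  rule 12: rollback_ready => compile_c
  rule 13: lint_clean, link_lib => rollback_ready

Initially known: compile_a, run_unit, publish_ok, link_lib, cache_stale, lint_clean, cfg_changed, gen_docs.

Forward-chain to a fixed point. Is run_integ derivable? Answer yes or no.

Round 1: rule 6 [publish_ok => deploy_stage]; rule 7 [cache_stale => src_changed]; rule 10 [cfg_changed => compile_b]; rule 13 [lint_clean, link_lib => rollback_ready]. New: deploy_stage, src_changed, compile_b, rollback_ready.
Round 2: rule 5 [deploy_stage => format_ok]; rule 12 [rollback_ready => compile_c]. New: format_ok, compile_c.
Round 3: rule 1 [compile_c, src_changed => artifact_signed]; rule 2 [format_ok, gen_docs => run_integ]. New: artifact_signed, run_integ.
Round 4: rule 3 [artifact_signed, run_integ => link_bin]. New: link_bin.
Round 5: rule 9 [link_bin, cfg_changed => tests_changed]. New: tests_changed.
Round 6: rule 8 [tests_changed, compile_b => tag_release]. New: tag_release.
run_integ appears in round 3, so it is derivable.

yes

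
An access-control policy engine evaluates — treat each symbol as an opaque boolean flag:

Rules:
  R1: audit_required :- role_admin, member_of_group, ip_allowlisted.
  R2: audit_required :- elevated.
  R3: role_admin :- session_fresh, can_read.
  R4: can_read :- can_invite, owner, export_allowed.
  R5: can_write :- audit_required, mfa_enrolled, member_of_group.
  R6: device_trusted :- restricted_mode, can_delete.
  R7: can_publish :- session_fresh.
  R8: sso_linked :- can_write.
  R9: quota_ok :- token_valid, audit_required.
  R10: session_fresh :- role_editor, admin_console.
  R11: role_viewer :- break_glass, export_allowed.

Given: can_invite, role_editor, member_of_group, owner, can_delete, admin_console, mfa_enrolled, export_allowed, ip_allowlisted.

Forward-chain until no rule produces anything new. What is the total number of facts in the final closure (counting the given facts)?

[1] R4 [can_read :- can_invite, owner, export_allowed.]; R10 [session_fresh :- role_editor, admin_console.]. ⇒ new: can_read, session_fresh.
[2] R3 [role_admin :- session_fresh, can_read.]; R7 [can_publish :- session_fresh.]. ⇒ new: role_admin, can_publish.
[3] R1 [audit_required :- role_admin, member_of_group, ip_allowlisted.]. ⇒ new: audit_required.
[4] R5 [can_write :- audit_required, mfa_enrolled, member_of_group.]. ⇒ new: can_write.
[5] R8 [sso_linked :- can_write.]. ⇒ new: sso_linked.
Closure: {admin_console, audit_required, can_delete, can_invite, can_publish, can_read, can_write, export_allowed, ip_allowlisted, member_of_group, mfa_enrolled, owner, role_admin, role_editor, session_fresh, sso_linked} — 16 facts.

16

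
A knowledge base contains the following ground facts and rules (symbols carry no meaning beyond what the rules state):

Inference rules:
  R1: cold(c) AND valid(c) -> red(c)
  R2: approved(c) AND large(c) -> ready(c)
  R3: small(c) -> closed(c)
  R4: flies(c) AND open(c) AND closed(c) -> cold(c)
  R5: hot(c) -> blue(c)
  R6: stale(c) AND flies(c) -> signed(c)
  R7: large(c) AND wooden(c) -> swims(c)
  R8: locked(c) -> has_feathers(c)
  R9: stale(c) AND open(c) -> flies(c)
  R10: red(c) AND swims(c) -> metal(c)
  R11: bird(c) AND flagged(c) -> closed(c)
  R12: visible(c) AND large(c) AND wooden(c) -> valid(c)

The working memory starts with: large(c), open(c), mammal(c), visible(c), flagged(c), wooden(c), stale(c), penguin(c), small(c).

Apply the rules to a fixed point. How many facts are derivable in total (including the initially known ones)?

17

Round 1 fires R3, R7, R9, R12, giving closed(c), swims(c), flies(c), valid(c).
Round 2 fires R4, R6, giving cold(c), signed(c).
Round 3 fires R1, giving red(c).
Round 4 fires R10, giving metal(c).
Closure: {closed(c), cold(c), flagged(c), flies(c), large(c), mammal(c), metal(c), open(c), penguin(c), red(c), signed(c), small(c), stale(c), swims(c), valid(c), visible(c), wooden(c)} — 17 facts.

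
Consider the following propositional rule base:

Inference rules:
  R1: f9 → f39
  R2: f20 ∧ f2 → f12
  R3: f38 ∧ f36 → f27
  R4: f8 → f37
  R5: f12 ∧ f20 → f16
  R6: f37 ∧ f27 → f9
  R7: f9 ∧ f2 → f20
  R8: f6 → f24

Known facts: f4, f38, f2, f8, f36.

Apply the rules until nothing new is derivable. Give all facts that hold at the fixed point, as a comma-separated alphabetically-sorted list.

f12, f16, f2, f20, f27, f36, f37, f38, f39, f4, f8, f9

Round 1 — R3, R4, derive f27, f37.
Round 2 — R6, derive f9.
Round 3 — R1, R7, derive f39, f20.
Round 4 — R2, derive f12.
Round 5 — R5, derive f16.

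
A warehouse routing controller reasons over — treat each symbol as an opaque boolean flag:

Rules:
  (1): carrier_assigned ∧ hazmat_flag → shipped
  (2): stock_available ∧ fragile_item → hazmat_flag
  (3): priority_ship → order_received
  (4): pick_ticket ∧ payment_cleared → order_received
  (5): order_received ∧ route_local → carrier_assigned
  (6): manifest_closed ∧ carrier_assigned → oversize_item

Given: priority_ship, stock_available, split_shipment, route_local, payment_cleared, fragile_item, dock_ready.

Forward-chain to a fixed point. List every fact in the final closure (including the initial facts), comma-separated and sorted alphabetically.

[1] (2) [stock_available ∧ fragile_item → hazmat_flag]; (3) [priority_ship → order_received]. ⇒ new: hazmat_flag, order_received.
[2] (5) [order_received ∧ route_local → carrier_assigned]. ⇒ new: carrier_assigned.
[3] (1) [carrier_assigned ∧ hazmat_flag → shipped]. ⇒ new: shipped.

carrier_assigned, dock_ready, fragile_item, hazmat_flag, order_received, payment_cleared, priority_ship, route_local, shipped, split_shipment, stock_available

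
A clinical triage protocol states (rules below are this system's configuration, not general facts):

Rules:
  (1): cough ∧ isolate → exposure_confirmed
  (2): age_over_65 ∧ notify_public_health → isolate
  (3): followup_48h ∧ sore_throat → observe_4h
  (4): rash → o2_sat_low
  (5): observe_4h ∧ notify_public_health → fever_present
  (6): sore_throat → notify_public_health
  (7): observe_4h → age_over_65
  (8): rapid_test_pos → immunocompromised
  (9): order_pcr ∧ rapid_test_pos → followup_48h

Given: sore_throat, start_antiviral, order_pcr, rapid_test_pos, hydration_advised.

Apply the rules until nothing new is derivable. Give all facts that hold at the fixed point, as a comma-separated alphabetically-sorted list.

age_over_65, fever_present, followup_48h, hydration_advised, immunocompromised, isolate, notify_public_health, observe_4h, order_pcr, rapid_test_pos, sore_throat, start_antiviral

Round 1 — (6), (8), (9), derive notify_public_health, immunocompromised, followup_48h.
Round 2 — (3), derive observe_4h.
Round 3 — (5), (7), derive fever_present, age_over_65.
Round 4 — (2), derive isolate.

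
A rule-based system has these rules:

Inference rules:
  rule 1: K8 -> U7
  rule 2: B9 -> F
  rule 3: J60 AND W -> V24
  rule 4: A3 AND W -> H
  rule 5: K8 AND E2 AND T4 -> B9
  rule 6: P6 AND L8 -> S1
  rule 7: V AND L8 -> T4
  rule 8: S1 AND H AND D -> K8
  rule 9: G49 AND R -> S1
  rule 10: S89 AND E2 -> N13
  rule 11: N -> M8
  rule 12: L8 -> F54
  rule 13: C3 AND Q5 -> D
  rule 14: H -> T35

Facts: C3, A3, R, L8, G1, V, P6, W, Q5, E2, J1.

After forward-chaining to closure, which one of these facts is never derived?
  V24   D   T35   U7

V24

Round 1 — rule 4, rule 6, rule 7, rule 12, rule 13, derive H, S1, T4, F54, D.
Round 2 — rule 8, rule 14, derive K8, T35.
Round 3 — rule 1, rule 5, derive U7, B9.
Round 4 — rule 2, derive F.
Derived: T35 (round 2), D (round 1), U7 (round 3). V24 never appears in any round.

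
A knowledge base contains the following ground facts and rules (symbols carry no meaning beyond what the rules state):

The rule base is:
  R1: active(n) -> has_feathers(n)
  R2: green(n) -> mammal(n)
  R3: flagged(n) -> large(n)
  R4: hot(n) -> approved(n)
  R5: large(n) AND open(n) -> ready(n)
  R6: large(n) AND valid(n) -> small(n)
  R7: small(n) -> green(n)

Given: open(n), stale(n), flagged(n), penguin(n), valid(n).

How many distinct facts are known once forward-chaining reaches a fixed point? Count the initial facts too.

Round 1: R3 [flagged(n) -> large(n)]. Adds large(n).
Round 2: R5 [large(n) AND open(n) -> ready(n)]; R6 [large(n) AND valid(n) -> small(n)]. Adds ready(n), small(n).
Round 3: R7 [small(n) -> green(n)]. Adds green(n).
Round 4: R2 [green(n) -> mammal(n)]. Adds mammal(n).
Closure: {flagged(n), green(n), large(n), mammal(n), open(n), penguin(n), ready(n), small(n), stale(n), valid(n)} — 10 facts.

10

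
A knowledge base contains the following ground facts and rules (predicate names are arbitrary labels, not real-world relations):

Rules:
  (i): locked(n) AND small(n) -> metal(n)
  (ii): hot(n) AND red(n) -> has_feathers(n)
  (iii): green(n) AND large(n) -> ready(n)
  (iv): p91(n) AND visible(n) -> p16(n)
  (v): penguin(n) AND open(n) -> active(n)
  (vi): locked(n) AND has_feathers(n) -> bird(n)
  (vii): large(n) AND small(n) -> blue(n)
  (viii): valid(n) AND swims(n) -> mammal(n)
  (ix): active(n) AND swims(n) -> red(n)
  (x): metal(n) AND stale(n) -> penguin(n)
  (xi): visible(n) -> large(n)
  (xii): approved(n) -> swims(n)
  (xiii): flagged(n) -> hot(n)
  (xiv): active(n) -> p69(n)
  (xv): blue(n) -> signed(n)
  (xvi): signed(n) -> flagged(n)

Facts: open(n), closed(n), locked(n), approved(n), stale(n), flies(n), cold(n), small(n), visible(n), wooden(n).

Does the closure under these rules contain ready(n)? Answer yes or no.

Round 1 fires (i), (xi), (xii), giving metal(n), large(n), swims(n).
Round 2 fires (vii), (x), giving blue(n), penguin(n).
Round 3 fires (v), (xv), giving active(n), signed(n).
Round 4 fires (ix), (xiv), (xvi), giving red(n), p69(n), flagged(n).
Round 5 fires (xiii), giving hot(n).
Round 6 fires (ii), giving has_feathers(n).
Round 7 fires (vi), giving bird(n).
Fixed point reached. ready(n) is concluded only by (iii); (iii) needs green(n) (never derived).

no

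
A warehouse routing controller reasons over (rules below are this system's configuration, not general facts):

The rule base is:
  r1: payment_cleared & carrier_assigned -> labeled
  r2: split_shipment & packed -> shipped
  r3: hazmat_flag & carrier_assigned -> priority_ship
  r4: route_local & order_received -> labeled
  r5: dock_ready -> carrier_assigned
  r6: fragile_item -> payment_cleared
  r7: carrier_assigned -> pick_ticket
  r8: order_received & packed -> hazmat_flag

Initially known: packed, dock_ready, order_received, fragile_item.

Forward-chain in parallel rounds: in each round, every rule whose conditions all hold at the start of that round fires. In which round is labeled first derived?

Round 1 — r5, r6, r8, derive carrier_assigned, payment_cleared, hazmat_flag.
Round 2 — r1, r3, r7, derive labeled, priority_ship, pick_ticket.
labeled first appears in round 2.

2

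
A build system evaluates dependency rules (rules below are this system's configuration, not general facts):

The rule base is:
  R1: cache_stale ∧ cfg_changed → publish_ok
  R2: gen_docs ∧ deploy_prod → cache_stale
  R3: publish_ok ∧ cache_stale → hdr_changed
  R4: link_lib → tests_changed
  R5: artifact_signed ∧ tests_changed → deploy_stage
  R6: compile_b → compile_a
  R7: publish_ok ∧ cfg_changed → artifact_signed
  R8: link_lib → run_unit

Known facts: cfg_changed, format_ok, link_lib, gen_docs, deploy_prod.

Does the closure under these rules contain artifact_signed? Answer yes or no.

yes

Round 1: R2 [gen_docs ∧ deploy_prod → cache_stale]; R4 [link_lib → tests_changed]; R8 [link_lib → run_unit]. Adds cache_stale, tests_changed, run_unit.
Round 2: R1 [cache_stale ∧ cfg_changed → publish_ok]. Adds publish_ok.
Round 3: R3 [publish_ok ∧ cache_stale → hdr_changed]; R7 [publish_ok ∧ cfg_changed → artifact_signed]. Adds hdr_changed, artifact_signed.
Round 4: R5 [artifact_signed ∧ tests_changed → deploy_stage]. Adds deploy_stage.
artifact_signed appears in round 3, so it is derivable.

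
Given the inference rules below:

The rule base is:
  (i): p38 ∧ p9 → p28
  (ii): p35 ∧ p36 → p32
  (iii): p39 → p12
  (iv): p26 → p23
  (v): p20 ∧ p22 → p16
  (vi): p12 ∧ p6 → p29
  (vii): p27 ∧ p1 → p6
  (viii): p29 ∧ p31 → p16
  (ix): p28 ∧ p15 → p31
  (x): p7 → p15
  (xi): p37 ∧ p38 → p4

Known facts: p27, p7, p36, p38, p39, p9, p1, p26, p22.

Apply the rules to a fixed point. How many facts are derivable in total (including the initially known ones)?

17

Round 1 fires (i), (iii), (iv), (vii), (x), giving p28, p12, p23, p6, p15.
Round 2 fires (vi), (ix), giving p29, p31.
Round 3 fires (viii), giving p16.
Closure: {p1, p12, p15, p16, p22, p23, p26, p27, p28, p29, p31, p36, p38, p39, p6, p7, p9} — 17 facts.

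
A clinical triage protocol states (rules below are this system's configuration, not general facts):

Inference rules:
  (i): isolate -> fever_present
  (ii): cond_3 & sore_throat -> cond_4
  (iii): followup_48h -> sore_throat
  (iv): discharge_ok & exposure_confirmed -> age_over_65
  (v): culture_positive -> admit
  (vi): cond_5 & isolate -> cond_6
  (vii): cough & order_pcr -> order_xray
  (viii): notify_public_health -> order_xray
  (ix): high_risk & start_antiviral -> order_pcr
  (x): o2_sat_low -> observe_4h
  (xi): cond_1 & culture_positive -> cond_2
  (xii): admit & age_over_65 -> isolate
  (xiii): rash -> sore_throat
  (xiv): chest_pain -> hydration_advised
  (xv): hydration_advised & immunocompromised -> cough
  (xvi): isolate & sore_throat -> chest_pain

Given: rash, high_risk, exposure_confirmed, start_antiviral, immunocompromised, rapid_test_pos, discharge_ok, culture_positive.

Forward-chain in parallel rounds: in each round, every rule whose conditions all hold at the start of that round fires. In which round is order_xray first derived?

Round 1: (iv) [discharge_ok & exposure_confirmed -> age_over_65]; (v) [culture_positive -> admit]; (ix) [high_risk & start_antiviral -> order_pcr]; (xiii) [rash -> sore_throat]. New: age_over_65, admit, order_pcr, sore_throat.
Round 2: (xii) [admit & age_over_65 -> isolate]. New: isolate.
Round 3: (i) [isolate -> fever_present]; (xvi) [isolate & sore_throat -> chest_pain]. New: fever_present, chest_pain.
Round 4: (xiv) [chest_pain -> hydration_advised]. New: hydration_advised.
Round 5: (xv) [hydration_advised & immunocompromised -> cough]. New: cough.
Round 6: (vii) [cough & order_pcr -> order_xray]. New: order_xray.
order_xray first appears in round 6.

6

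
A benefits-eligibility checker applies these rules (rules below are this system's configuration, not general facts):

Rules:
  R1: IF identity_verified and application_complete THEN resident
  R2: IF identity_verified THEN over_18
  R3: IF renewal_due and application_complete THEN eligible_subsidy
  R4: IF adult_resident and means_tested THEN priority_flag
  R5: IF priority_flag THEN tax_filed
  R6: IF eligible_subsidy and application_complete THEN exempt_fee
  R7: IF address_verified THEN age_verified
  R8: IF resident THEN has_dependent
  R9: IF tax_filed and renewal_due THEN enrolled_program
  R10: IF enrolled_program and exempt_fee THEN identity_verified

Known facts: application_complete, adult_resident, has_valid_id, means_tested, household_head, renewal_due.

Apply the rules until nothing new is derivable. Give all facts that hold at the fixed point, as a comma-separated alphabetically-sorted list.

Round 1 — R3, R4, derive eligible_subsidy, priority_flag.
Round 2 — R5, R6, derive tax_filed, exempt_fee.
Round 3 — R9, derive enrolled_program.
Round 4 — R10, derive identity_verified.
Round 5 — R1, R2, derive resident, over_18.
Round 6 — R8, derive has_dependent.

adult_resident, application_complete, eligible_subsidy, enrolled_program, exempt_fee, has_dependent, has_valid_id, household_head, identity_verified, means_tested, over_18, priority_flag, renewal_due, resident, tax_filed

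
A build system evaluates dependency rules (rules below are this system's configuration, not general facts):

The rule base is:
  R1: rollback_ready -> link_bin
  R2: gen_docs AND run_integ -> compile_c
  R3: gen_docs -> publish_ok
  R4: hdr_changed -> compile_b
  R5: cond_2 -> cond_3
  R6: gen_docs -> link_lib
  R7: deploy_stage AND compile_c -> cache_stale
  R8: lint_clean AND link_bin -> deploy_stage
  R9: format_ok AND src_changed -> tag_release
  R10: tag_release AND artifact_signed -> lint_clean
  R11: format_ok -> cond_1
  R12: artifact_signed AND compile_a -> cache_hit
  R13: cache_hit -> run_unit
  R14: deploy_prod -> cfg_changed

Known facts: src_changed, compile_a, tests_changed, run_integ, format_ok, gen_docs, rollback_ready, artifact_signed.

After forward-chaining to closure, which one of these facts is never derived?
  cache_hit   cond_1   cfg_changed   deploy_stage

Round 1: R1 [rollback_ready -> link_bin]; R2 [gen_docs AND run_integ -> compile_c]; R3 [gen_docs -> publish_ok]; R6 [gen_docs -> link_lib]; R9 [format_ok AND src_changed -> tag_release]; R11 [format_ok -> cond_1]; R12 [artifact_signed AND compile_a -> cache_hit]. New: link_bin, compile_c, publish_ok, link_lib, tag_release, cond_1, cache_hit.
Round 2: R10 [tag_release AND artifact_signed -> lint_clean]; R13 [cache_hit -> run_unit]. New: lint_clean, run_unit.
Round 3: R8 [lint_clean AND link_bin -> deploy_stage]. New: deploy_stage.
Round 4: R7 [deploy_stage AND compile_c -> cache_stale]. New: cache_stale.
Derived: deploy_stage (round 3), cond_1 (round 1), cache_hit (round 1). cfg_changed never appears in any round.

cfg_changed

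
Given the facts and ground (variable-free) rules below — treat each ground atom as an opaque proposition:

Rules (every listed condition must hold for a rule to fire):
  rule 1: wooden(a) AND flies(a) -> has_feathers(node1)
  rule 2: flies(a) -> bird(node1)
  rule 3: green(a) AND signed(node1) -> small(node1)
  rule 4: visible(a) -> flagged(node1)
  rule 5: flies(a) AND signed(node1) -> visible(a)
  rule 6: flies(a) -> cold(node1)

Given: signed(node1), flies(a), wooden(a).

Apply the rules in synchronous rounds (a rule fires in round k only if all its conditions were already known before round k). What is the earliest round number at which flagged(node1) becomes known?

[1] rule 1 [wooden(a) AND flies(a) -> has_feathers(node1)]; rule 2 [flies(a) -> bird(node1)]; rule 5 [flies(a) AND signed(node1) -> visible(a)]; rule 6 [flies(a) -> cold(node1)]. ⇒ new: has_feathers(node1), bird(node1), visible(a), cold(node1).
[2] rule 4 [visible(a) -> flagged(node1)]. ⇒ new: flagged(node1).
flagged(node1) first appears in round 2.

2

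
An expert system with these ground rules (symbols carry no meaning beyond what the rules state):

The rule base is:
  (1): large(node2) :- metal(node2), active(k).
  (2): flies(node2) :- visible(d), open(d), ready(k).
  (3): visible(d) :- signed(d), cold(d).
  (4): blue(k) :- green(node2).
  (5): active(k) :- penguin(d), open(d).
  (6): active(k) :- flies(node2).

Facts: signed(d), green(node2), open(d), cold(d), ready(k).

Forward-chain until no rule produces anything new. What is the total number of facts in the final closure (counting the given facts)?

[1] (3) [visible(d) :- signed(d), cold(d).]; (4) [blue(k) :- green(node2).]. ⇒ new: visible(d), blue(k).
[2] (2) [flies(node2) :- visible(d), open(d), ready(k).]. ⇒ new: flies(node2).
[3] (6) [active(k) :- flies(node2).]. ⇒ new: active(k).
Closure: {active(k), blue(k), cold(d), flies(node2), green(node2), open(d), ready(k), signed(d), visible(d)} — 9 facts.

9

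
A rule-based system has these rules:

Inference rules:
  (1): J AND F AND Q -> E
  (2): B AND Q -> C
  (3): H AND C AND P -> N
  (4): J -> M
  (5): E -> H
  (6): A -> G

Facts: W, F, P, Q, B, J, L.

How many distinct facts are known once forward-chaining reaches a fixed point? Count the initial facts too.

12

Round 1: (1) [J AND F AND Q -> E]; (2) [B AND Q -> C]; (4) [J -> M]. Adds E, C, M.
Round 2: (5) [E -> H]. Adds H.
Round 3: (3) [H AND C AND P -> N]. Adds N.
Closure: {B, C, E, F, H, J, L, M, N, P, Q, W} — 12 facts.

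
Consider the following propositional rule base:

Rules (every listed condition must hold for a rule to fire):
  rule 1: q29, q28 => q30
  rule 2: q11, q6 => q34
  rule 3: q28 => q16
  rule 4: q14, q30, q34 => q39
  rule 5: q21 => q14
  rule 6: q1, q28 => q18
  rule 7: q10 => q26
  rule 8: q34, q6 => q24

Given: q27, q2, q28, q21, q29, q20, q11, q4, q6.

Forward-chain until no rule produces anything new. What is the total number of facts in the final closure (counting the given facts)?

Round 1: rule 1 [q29, q28 => q30]; rule 2 [q11, q6 => q34]; rule 3 [q28 => q16]; rule 5 [q21 => q14]. New: q30, q34, q16, q14.
Round 2: rule 4 [q14, q30, q34 => q39]; rule 8 [q34, q6 => q24]. New: q39, q24.
Closure: {q11, q14, q16, q2, q20, q21, q24, q27, q28, q29, q30, q34, q39, q4, q6} — 15 facts.

15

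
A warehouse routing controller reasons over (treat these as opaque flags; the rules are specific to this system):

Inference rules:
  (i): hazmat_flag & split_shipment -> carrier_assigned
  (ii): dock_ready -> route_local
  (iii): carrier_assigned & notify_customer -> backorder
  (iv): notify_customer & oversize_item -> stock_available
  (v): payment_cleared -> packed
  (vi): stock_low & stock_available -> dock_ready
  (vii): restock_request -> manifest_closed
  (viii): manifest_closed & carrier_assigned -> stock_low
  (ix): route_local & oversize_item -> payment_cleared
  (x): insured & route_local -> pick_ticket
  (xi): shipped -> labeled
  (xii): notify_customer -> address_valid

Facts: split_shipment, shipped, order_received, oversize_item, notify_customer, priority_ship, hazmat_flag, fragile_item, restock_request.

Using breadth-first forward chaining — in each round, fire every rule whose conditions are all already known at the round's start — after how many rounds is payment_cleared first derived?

5

Round 1 fires (i), (iv), (vii), (xi), (xii), giving carrier_assigned, stock_available, manifest_closed, labeled, address_valid.
Round 2 fires (iii), (viii), giving backorder, stock_low.
Round 3 fires (vi), giving dock_ready.
Round 4 fires (ii), giving route_local.
Round 5 fires (ix), giving payment_cleared.
payment_cleared first appears in round 5.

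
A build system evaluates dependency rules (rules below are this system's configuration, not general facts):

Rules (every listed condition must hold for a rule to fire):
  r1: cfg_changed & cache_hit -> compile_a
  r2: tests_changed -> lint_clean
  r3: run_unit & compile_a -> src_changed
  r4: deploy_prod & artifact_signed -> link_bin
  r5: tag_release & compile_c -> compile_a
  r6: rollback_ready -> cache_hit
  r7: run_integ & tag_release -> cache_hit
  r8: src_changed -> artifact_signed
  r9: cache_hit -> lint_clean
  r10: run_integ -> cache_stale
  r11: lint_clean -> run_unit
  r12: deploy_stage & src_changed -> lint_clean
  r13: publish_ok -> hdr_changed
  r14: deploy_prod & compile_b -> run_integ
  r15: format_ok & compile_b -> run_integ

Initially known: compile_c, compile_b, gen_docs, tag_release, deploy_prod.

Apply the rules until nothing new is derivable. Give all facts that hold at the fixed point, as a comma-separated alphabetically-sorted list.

artifact_signed, cache_hit, cache_stale, compile_a, compile_b, compile_c, deploy_prod, gen_docs, link_bin, lint_clean, run_integ, run_unit, src_changed, tag_release

[1] r5 [tag_release & compile_c -> compile_a]; r14 [deploy_prod & compile_b -> run_integ]. ⇒ new: compile_a, run_integ.
[2] r7 [run_integ & tag_release -> cache_hit]; r10 [run_integ -> cache_stale]. ⇒ new: cache_hit, cache_stale.
[3] r9 [cache_hit -> lint_clean]. ⇒ new: lint_clean.
[4] r11 [lint_clean -> run_unit]. ⇒ new: run_unit.
[5] r3 [run_unit & compile_a -> src_changed]. ⇒ new: src_changed.
[6] r8 [src_changed -> artifact_signed]. ⇒ new: artifact_signed.
[7] r4 [deploy_prod & artifact_signed -> link_bin]. ⇒ new: link_bin.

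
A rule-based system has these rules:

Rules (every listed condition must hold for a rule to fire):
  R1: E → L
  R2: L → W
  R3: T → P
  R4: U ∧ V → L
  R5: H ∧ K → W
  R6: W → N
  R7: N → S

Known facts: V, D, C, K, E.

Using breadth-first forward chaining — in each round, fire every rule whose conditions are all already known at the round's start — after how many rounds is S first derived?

4

Round 1 fires R1, giving L.
Round 2 fires R2, giving W.
Round 3 fires R6, giving N.
Round 4 fires R7, giving S.
S first appears in round 4.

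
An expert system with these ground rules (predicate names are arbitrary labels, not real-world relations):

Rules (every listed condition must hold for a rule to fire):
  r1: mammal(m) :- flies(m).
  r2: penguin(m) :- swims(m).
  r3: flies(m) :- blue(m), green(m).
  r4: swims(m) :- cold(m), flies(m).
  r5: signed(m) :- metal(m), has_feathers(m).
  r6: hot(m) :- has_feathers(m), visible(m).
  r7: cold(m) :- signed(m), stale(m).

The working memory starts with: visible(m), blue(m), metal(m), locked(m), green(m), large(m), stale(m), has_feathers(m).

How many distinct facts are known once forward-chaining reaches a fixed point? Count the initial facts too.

Round 1 — r3, r5, r6, derive flies(m), signed(m), hot(m).
Round 2 — r1, r7, derive mammal(m), cold(m).
Round 3 — r4, derive swims(m).
Round 4 — r2, derive penguin(m).
Closure: {blue(m), cold(m), flies(m), green(m), has_feathers(m), hot(m), large(m), locked(m), mammal(m), metal(m), penguin(m), signed(m), stale(m), swims(m), visible(m)} — 15 facts.

15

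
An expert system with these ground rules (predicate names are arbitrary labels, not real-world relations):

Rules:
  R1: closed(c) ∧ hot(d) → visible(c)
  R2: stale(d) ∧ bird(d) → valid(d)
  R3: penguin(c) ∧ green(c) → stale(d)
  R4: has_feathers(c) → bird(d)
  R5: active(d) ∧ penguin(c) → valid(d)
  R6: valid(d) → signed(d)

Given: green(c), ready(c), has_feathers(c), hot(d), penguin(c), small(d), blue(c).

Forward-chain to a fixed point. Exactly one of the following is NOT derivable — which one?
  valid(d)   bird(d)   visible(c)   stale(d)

[1] R3 [penguin(c) ∧ green(c) → stale(d)]; R4 [has_feathers(c) → bird(d)]. ⇒ new: stale(d), bird(d).
[2] R2 [stale(d) ∧ bird(d) → valid(d)]. ⇒ new: valid(d).
[3] R6 [valid(d) → signed(d)]. ⇒ new: signed(d).
Derived: bird(d) (round 1), stale(d) (round 1), valid(d) (round 2). visible(c) never appears in any round.

visible(c)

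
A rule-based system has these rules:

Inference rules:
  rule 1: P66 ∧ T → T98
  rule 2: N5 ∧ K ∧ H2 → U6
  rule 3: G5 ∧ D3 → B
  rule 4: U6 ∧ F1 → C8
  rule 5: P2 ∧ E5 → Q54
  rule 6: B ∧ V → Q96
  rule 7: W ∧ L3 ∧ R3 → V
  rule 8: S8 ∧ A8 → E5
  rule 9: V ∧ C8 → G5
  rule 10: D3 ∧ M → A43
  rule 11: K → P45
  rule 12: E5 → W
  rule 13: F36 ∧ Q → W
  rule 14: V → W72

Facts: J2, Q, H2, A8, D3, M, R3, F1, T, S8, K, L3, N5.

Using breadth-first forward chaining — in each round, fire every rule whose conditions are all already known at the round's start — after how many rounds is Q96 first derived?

Round 1 fires rule 2, rule 8, rule 10, rule 11, giving U6, E5, A43, P45.
Round 2 fires rule 4, rule 12, giving C8, W.
Round 3 fires rule 7, giving V.
Round 4 fires rule 9, rule 14, giving G5, W72.
Round 5 fires rule 3, giving B.
Round 6 fires rule 6, giving Q96.
Q96 first appears in round 6.

6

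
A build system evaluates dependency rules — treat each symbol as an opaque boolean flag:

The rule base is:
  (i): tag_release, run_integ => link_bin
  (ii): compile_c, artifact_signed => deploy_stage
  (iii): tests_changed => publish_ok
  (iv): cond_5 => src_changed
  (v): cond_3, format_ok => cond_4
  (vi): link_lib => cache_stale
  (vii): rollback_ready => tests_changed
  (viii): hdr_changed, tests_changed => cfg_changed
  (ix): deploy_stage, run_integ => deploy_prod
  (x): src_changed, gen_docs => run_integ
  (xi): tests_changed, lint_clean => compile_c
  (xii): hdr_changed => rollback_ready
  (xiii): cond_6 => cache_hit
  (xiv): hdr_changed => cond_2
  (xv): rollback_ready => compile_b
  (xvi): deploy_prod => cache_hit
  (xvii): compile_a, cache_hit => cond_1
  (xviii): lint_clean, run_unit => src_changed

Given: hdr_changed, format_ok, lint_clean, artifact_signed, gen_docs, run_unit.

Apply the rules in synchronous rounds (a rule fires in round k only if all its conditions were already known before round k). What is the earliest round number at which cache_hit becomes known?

6

Round 1: (xii) [hdr_changed => rollback_ready]; (xiv) [hdr_changed => cond_2]; (xviii) [lint_clean, run_unit => src_changed]. New: rollback_ready, cond_2, src_changed.
Round 2: (vii) [rollback_ready => tests_changed]; (x) [src_changed, gen_docs => run_integ]; (xv) [rollback_ready => compile_b]. New: tests_changed, run_integ, compile_b.
Round 3: (iii) [tests_changed => publish_ok]; (viii) [hdr_changed, tests_changed => cfg_changed]; (xi) [tests_changed, lint_clean => compile_c]. New: publish_ok, cfg_changed, compile_c.
Round 4: (ii) [compile_c, artifact_signed => deploy_stage]. New: deploy_stage.
Round 5: (ix) [deploy_stage, run_integ => deploy_prod]. New: deploy_prod.
Round 6: (xvi) [deploy_prod => cache_hit]. New: cache_hit.
cache_hit first appears in round 6.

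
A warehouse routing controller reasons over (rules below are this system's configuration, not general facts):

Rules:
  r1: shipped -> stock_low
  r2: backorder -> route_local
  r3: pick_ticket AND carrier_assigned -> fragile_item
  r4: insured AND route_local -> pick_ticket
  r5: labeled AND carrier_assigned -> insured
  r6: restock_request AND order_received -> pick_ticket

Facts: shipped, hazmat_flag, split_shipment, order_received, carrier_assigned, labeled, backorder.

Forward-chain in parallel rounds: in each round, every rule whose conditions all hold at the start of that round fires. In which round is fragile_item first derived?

3

Round 1 — r1, r2, r5, derive stock_low, route_local, insured.
Round 2 — r4, derive pick_ticket.
Round 3 — r3, derive fragile_item.
fragile_item first appears in round 3.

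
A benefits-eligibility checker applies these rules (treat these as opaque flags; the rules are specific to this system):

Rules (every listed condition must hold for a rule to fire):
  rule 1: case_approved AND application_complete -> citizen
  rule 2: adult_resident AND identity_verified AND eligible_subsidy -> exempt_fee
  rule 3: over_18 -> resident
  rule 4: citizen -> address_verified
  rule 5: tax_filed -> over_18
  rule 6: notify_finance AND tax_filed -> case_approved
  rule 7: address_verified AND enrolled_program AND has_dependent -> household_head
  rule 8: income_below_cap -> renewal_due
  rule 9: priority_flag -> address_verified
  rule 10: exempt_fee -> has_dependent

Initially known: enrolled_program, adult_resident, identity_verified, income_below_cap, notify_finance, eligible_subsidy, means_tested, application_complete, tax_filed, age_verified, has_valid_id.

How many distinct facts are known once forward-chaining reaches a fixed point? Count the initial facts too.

20

Round 1: rule 2 [adult_resident AND identity_verified AND eligible_subsidy -> exempt_fee]; rule 5 [tax_filed -> over_18]; rule 6 [notify_finance AND tax_filed -> case_approved]; rule 8 [income_below_cap -> renewal_due]. New: exempt_fee, over_18, case_approved, renewal_due.
Round 2: rule 1 [case_approved AND application_complete -> citizen]; rule 3 [over_18 -> resident]; rule 10 [exempt_fee -> has_dependent]. New: citizen, resident, has_dependent.
Round 3: rule 4 [citizen -> address_verified]. New: address_verified.
Round 4: rule 7 [address_verified AND enrolled_program AND has_dependent -> household_head]. New: household_head.
Closure: {address_verified, adult_resident, age_verified, application_complete, case_approved, citizen, eligible_subsidy, enrolled_program, exempt_fee, has_dependent, has_valid_id, household_head, identity_verified, income_below_cap, means_tested, notify_finance, over_18, renewal_due, resident, tax_filed} — 20 facts.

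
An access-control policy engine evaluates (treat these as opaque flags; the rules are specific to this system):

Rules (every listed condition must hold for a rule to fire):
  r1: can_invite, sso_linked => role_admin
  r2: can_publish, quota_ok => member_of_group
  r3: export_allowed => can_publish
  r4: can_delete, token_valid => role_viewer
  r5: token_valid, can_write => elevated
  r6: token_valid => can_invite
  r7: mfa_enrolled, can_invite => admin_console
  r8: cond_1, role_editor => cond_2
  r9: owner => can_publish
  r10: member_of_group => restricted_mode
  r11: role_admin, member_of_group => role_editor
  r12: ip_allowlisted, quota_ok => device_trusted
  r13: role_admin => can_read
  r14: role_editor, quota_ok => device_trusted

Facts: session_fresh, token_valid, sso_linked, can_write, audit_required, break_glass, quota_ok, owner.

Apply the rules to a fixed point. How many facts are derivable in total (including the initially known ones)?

17

Round 1: r5 [token_valid, can_write => elevated]; r6 [token_valid => can_invite]; r9 [owner => can_publish]. Adds elevated, can_invite, can_publish.
Round 2: r1 [can_invite, sso_linked => role_admin]; r2 [can_publish, quota_ok => member_of_group]. Adds role_admin, member_of_group.
Round 3: r10 [member_of_group => restricted_mode]; r11 [role_admin, member_of_group => role_editor]; r13 [role_admin => can_read]. Adds restricted_mode, role_editor, can_read.
Round 4: r14 [role_editor, quota_ok => device_trusted]. Adds device_trusted.
Closure: {audit_required, break_glass, can_invite, can_publish, can_read, can_write, device_trusted, elevated, member_of_group, owner, quota_ok, restricted_mode, role_admin, role_editor, session_fresh, sso_linked, token_valid} — 17 facts.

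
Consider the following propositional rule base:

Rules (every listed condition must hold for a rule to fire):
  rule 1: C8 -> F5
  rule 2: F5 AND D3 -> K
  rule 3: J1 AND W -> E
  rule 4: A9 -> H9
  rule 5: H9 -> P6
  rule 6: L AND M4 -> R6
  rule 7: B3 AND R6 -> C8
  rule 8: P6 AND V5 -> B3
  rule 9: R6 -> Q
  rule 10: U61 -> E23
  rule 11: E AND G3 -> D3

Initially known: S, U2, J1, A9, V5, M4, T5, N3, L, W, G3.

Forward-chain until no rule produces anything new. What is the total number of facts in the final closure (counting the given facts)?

[1] rule 3 [J1 AND W -> E]; rule 4 [A9 -> H9]; rule 6 [L AND M4 -> R6]. ⇒ new: E, H9, R6.
[2] rule 5 [H9 -> P6]; rule 9 [R6 -> Q]; rule 11 [E AND G3 -> D3]. ⇒ new: P6, Q, D3.
[3] rule 8 [P6 AND V5 -> B3]. ⇒ new: B3.
[4] rule 7 [B3 AND R6 -> C8]. ⇒ new: C8.
[5] rule 1 [C8 -> F5]. ⇒ new: F5.
[6] rule 2 [F5 AND D3 -> K]. ⇒ new: K.
Closure: {A9, B3, C8, D3, E, F5, G3, H9, J1, K, L, M4, N3, P6, Q, R6, S, T5, U2, V5, W} — 21 facts.

21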